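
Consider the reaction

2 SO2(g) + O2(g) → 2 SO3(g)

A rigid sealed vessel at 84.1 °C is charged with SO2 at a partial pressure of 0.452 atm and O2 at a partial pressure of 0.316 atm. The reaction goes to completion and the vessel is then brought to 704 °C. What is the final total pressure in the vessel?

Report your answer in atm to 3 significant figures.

1.48 atm

At constant V, partial pressures at 84.1 °C are proportional to moles, so apply stoichiometry directly to pressures.
P(O2) required for 0.452 atm of SO2 = (1/2) × 0.452 = 0.2260 atm; available 0.316 atm, so SO2 is limiting.
P(O2) remaining = 0.316 − (1/2) × 0.452 = 0.09000 atm
P(gaseous products) = (2)/2 × 0.452 = 0.4520 atm
P_total at 84.1 °C = 0.09000 + 0.4520 = 0.5420 atm
Scaling to 704 °C: P = 0.5420 × 977.15/357.25 = 1.482 atm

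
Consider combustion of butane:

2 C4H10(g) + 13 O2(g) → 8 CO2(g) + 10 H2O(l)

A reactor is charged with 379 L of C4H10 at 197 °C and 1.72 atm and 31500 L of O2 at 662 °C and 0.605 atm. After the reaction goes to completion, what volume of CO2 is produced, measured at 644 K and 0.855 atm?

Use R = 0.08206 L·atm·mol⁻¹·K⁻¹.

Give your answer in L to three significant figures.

4180 L

n(C4H10) = PV/RT = (1.72 × 379) / (0.08206 × 470.15) = 16.90 mol
n(O2) = PV/RT = (0.605 × 31500) / (0.08206 × 935.15) = 248.3 mol
For 16.90 mol C4H10, stoichiometry requires (13/2) × 16.90 = 109.8 mol O2; 248.3 mol is available, so C4H10 is limiting.
n(CO2) = (8/2) × 16.90 = 67.60 mol
V(CO2) = nRT/P = 67.60 × 0.08206 × 644 / 0.855 = 4178 L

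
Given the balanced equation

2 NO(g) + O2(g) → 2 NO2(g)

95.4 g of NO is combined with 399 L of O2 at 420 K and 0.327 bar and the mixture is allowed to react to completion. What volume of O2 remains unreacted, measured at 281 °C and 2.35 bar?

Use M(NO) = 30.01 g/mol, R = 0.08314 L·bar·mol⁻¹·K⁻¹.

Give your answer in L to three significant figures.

42.1 L

n(NO) = 95.4 / 30.01 = 3.179 mol
n(O2) = PV/RT = (0.327 × 399) / (0.08314 × 420) = 3.736 mol
For 3.179 mol NO, stoichiometry requires (1/2) × 3.179 = 1.589 mol O2; 3.736 mol is available, so NO is limiting.
n(O2) consumed = (1/2) × 3.179 = 1.589 mol; remaining = 3.736 − 1.589 = 2.147 mol
V(O2) = nRT/P = 2.147 × 0.08314 × 554.15 / 2.35 = 42.09 L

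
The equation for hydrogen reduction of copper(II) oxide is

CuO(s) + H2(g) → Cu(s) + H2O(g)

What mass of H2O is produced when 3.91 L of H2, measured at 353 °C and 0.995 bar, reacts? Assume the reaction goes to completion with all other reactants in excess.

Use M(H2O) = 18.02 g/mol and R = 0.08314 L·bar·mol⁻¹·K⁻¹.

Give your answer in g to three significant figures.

1.35 g

n(H2) = PV/RT = (0.995 × 3.91) / (0.08314 × 626.15) = 0.07473 mol
n(H2O) = (1/1) × 0.07473 = 0.07473 mol
m(H2O) = 0.07473 × 18.02 = 1.347 g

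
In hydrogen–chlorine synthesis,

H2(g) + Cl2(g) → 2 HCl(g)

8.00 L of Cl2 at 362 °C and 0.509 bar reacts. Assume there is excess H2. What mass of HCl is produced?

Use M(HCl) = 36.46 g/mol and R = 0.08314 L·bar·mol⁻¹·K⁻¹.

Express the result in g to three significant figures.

5.62 g

n(Cl2) = PV/RT = (0.509 × 8.00) / (0.08314 × 635.15) = 0.07711 mol
n(HCl) = (2/1) × 0.07711 = 0.1542 mol
m(HCl) = 0.1542 × 36.46 = 5.622 g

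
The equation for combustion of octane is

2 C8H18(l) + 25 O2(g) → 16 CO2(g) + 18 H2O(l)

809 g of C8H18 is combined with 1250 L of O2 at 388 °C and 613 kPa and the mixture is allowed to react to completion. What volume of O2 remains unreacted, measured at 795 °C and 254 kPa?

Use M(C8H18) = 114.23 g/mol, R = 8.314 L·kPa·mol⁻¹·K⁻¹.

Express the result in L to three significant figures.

1780 L

n(C8H18) = 809 / 114.23 = 7.082 mol
n(O2) = PV/RT = (613 × 1250) / (8.314 × 661.15) = 139.4 mol
For 7.082 mol C8H18, stoichiometry requires (25/2) × 7.082 = 88.52 mol O2; 139.4 mol is available, so C8H18 is limiting.
n(O2) consumed = (25/2) × 7.082 = 88.52 mol; remaining = 139.4 − 88.52 = 50.88 mol
V(O2) = nRT/P = 50.88 × 8.314 × 1068.15 / 254 = 1779 L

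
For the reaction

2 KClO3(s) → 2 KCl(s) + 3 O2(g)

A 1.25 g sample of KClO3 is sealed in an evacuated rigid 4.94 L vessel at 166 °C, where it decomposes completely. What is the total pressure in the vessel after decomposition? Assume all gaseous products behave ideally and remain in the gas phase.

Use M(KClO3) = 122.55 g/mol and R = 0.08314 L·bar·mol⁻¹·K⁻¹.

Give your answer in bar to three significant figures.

n(KClO3) = 1.25 / 122.55 = 0.01020 mol
n(gas produced) = (3/2) × 0.01020 = 0.01530 mol
P = nRT/V = 0.01530 × 0.08314 × 439.15 / 4.94 = 0.1131 bar

0.113 bar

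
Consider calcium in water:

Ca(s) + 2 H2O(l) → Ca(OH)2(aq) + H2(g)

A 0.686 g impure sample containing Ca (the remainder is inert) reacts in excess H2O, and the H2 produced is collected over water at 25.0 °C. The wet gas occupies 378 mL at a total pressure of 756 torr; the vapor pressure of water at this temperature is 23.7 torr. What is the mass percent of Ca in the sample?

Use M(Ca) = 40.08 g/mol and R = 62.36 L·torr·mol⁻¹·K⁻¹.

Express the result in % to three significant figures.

87.0 %

P(H2) = 756 − 23.7 = 732.3 torr
n(H2) = PV/RT = (732.3 × 0.3780) / (62.36 × 298.15) = 0.01489 mol
n(Ca) = (1/1) × 0.01489 = 0.01489 mol
m(Ca) = 0.01489 × 40.08 = 0.5968 g
%Ca = 0.5968 / 0.686 × 100 = 87.00%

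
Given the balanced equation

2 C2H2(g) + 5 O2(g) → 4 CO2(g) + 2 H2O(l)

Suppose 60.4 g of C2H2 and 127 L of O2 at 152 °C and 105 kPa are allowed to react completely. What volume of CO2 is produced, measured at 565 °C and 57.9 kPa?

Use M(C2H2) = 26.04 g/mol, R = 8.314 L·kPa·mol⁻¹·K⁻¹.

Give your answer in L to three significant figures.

n(C2H2) = 60.4 / 26.04 = 2.320 mol
n(O2) = PV/RT = (105 × 127) / (8.314 × 425.15) = 3.773 mol
For 2.320 mol C2H2, stoichiometry requires (5/2) × 2.320 = 5.800 mol O2; 3.773 mol is available, so O2 is limiting.
n(CO2) = (4/5) × 3.773 = 3.018 mol
V(CO2) = nRT/P = 3.018 × 8.314 × 838.15 / 57.9 = 363.2 L

363 L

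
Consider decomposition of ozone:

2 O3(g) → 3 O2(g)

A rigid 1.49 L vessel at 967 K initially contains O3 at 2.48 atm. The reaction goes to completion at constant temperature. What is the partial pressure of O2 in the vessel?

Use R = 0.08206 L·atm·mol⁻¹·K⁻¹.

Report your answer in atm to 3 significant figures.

3.72 atm

n(O3)₀ = PV/RT = (2.48 × 1.49) / (0.08206 × 967) = 0.04657 mol
n(O2) = (3/2) × 0.04657 = 0.06986 mol
P(O2) = nRT/V = 0.06986 × 0.08206 × 967 / 1.49 = 3.720 atm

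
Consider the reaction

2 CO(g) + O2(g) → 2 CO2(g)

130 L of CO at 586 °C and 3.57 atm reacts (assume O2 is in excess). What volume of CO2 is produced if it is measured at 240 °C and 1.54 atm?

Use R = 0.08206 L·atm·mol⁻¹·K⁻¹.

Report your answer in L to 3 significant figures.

n(CO) = PV/RT = (3.57 × 130) / (0.08206 × 859.15) = 6.583 mol
n(CO2) = (2/2) × 6.583 = 6.583 mol
V = nRT/P = 6.583 × 0.08206 × 513.15 / 1.54 = 180.0 L

180 L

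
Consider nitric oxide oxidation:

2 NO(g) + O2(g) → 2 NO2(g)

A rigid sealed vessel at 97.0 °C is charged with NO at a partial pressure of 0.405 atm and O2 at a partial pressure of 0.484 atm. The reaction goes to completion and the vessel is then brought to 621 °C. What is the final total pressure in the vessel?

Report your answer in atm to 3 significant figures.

With V and T fixed, P_i ∝ n_i, so the mole ratios apply directly to partial pressures at 97.0 °C.
P(O2) required for 0.405 atm of NO = (1/2) × 0.405 = 0.2025 atm; available 0.484 atm, so NO is limiting.
P(O2) remaining = 0.484 − (1/2) × 0.405 = 0.2815 atm
P(gaseous products) = (2)/2 × 0.405 = 0.4050 atm
P_total at 97.0 °C = 0.2815 + 0.4050 = 0.6865 atm
Scaling to 621 °C: P = 0.6865 × 894.15/370.15 = 1.658 atm

1.66 atm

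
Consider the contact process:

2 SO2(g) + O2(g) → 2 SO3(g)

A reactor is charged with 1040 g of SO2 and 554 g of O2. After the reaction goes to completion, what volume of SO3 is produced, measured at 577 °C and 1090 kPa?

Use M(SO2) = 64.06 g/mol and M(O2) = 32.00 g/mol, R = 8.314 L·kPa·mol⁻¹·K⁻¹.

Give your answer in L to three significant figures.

105 L

n(SO2) = 1040 / 64.06 = 16.23 mol
n(O2) = 554 / 32.00 = 17.31 mol
For 16.23 mol SO2, stoichiometry requires (1/2) × 16.23 = 8.115 mol O2; 17.31 mol is available, so SO2 is limiting.
n(SO3) = (2/2) × 16.23 = 16.23 mol
V(SO3) = nRT/P = 16.23 × 8.314 × 850.15 / 1090 = 105.2 L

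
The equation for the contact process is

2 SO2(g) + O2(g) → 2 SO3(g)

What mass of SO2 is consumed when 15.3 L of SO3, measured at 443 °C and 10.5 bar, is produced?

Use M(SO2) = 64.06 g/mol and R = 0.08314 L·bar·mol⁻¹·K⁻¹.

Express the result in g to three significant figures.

n(SO3) = PV/RT = (10.5 × 15.3) / (0.08314 × 716.15) = 2.698 mol
n(SO2) = (2/2) × 2.698 = 2.698 mol
m(SO2) = 2.698 × 64.06 = 172.8 g

173 g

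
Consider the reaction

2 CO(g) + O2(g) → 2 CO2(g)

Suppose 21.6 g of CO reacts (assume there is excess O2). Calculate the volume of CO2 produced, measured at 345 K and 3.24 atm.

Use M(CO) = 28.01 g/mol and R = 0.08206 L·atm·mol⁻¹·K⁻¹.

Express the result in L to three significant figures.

n(CO) = 21.60 / 28.01 = 0.7712 mol
n(CO2) = (2/2) × 0.7712 = 0.7712 mol
V = nRT/P = 0.7712 × 0.08206 × 345 / 3.24 = 6.739 L

6.74 L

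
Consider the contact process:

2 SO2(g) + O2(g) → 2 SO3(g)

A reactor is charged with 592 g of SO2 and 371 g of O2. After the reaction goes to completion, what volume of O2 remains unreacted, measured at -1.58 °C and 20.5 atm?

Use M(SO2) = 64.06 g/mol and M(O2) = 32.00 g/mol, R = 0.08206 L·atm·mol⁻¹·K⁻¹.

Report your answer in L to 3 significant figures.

7.58 L

n(SO2) = 592 / 64.06 = 9.241 mol
n(O2) = 371 / 32.00 = 11.59 mol
For 9.241 mol SO2, stoichiometry requires (1/2) × 9.241 = 4.620 mol O2; 11.59 mol is available, so SO2 is limiting.
n(O2) consumed = (1/2) × 9.241 = 4.620 mol; remaining = 11.59 − 4.620 = 6.970 mol
V(O2) = nRT/P = 6.970 × 0.08206 × 271.57 / 20.5 = 7.577 L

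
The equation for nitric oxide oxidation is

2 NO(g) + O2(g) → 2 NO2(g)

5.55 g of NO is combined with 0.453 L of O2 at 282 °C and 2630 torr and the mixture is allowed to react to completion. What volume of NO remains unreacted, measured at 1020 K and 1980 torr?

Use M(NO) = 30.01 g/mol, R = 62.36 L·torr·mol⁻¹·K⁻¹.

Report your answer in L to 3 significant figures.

n(NO) = 5.55 / 30.01 = 0.1849 mol
n(O2) = PV/RT = (2630 × 0.453) / (62.36 × 555.15) = 0.03441 mol
For 0.1849 mol NO, stoichiometry requires (1/2) × 0.1849 = 0.09245 mol O2; 0.03441 mol is available, so O2 is limiting.
n(NO) consumed = (2/1) × 0.03441 = 0.06882 mol; remaining = 0.1849 − 0.06882 = 0.1161 mol
V(NO) = nRT/P = 0.1161 × 62.36 × 1020 / 1980 = 3.730 L

3.73 L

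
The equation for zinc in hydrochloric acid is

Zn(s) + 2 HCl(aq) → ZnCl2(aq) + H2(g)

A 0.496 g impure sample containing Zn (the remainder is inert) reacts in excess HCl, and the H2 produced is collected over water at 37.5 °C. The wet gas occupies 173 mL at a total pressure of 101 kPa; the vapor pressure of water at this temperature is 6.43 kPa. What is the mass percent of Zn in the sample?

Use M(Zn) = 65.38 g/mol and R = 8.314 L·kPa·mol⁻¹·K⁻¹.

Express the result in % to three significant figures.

83.5 %

P(H2) = 101 − 6.43 = 94.57 kPa
n(H2) = PV/RT = (94.57 × 0.1730) / (8.314 × 310.65) = 0.006335 mol
n(Zn) = (1/1) × 0.006335 = 0.006335 mol
m(Zn) = 0.006335 × 65.38 = 0.4142 g
%Zn = 0.4142 / 0.496 × 100 = 83.51%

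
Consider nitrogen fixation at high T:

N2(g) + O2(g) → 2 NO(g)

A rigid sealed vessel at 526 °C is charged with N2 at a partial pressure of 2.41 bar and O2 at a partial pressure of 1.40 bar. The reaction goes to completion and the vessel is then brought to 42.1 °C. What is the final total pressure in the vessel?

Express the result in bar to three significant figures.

At constant V, partial pressures at 526 °C are proportional to moles, so apply stoichiometry directly to pressures.
P(O2) required for 2.41 bar of N2 = (1/1) × 2.41 = 2.410 bar; available 1.40 bar, so O2 is limiting.
P(N2) remaining = 2.41 − (1/1) × 1.40 = 1.010 bar
P(gaseous products) = (2)/1 × 1.40 = 2.800 bar
P_total at 526 °C = 1.010 + 2.800 = 3.810 bar
Scaling to 42.1 °C: P = 3.810 × 315.25/799.15 = 1.503 bar

1.50 bar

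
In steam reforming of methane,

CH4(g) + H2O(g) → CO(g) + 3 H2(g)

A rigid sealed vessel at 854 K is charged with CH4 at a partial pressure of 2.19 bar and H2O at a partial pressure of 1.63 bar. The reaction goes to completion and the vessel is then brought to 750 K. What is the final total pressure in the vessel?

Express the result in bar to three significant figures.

6.22 bar

Because the vessel is rigid and T is held at 854 K, work the stoichiometry in partial pressures (P_i = n_iRT/V).
P(H2O) required for 2.19 bar of CH4 = (1/1) × 2.19 = 2.190 bar; available 1.63 bar, so H2O is limiting.
P(CH4) remaining = 2.19 − (1/1) × 1.63 = 0.5600 bar
P(gaseous products) = (1+3)/1 × 1.63 = 6.520 bar
P_total at 854 K = 0.5600 + 6.520 = 7.080 bar
Scaling to 750 K: P = 7.080 × 750/854 = 6.218 bar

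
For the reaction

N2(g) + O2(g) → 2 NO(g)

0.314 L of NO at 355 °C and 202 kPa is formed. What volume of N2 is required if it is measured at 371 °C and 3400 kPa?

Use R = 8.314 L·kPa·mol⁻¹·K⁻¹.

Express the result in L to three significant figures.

0.00957 L

n(NO) = PV/RT = (202 × 0.314) / (8.314 × 628.15) = 0.01215 mol
n(N2) = (1/2) × 0.01215 = 0.006075 mol
V = nRT/P = 0.006075 × 8.314 × 644.15 / 3400 = 0.009569 L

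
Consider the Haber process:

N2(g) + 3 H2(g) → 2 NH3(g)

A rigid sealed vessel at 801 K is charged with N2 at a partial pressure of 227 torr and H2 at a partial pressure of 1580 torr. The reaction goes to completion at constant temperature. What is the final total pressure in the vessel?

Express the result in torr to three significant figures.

With V and T fixed, P_i ∝ n_i, so the mole ratios apply directly to partial pressures at 801 K.
P(H2) required for 227 torr of N2 = (3/1) × 227 = 681.0 torr; available 1580 torr, so N2 is limiting.
P(H2) remaining = 1580 − (3/1) × 227 = 899.0 torr
P(gaseous products) = (2)/1 × 227 = 454.0 torr
P_total at 801 K = 899.0 + 454.0 = 1353 torr

1350 torr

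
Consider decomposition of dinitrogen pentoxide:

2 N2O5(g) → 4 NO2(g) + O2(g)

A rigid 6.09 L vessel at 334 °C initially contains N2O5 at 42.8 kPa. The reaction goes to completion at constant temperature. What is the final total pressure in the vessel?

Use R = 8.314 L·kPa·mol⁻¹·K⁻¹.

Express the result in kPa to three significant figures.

107 kPa

Rigid vessel, constant T ⇒ P scales with total gas moles (2 → 5).
P_final = (5/2) × 42.8 = 107.0 kPa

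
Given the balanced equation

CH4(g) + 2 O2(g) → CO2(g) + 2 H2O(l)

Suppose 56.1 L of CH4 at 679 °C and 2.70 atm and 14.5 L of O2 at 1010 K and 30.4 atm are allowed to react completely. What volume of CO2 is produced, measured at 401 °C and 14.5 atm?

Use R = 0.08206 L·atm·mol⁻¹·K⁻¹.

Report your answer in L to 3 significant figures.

n(CH4) = PV/RT = (2.70 × 56.1) / (0.08206 × 952.15) = 1.939 mol
n(O2) = PV/RT = (30.4 × 14.5) / (0.08206 × 1010) = 5.318 mol
For 1.939 mol CH4, stoichiometry requires (2/1) × 1.939 = 3.878 mol O2; 5.318 mol is available, so CH4 is limiting.
n(CO2) = (1/1) × 1.939 = 1.939 mol
V(CO2) = nRT/P = 1.939 × 0.08206 × 674.15 / 14.5 = 7.398 L

7.40 L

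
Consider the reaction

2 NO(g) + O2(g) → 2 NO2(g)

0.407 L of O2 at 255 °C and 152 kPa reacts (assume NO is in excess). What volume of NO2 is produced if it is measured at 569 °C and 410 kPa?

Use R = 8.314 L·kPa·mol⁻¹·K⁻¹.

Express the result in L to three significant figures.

0.481 L

n(O2) = PV/RT = (152 × 0.407) / (8.314 × 528.15) = 0.01409 mol
n(NO2) = (2/1) × 0.01409 = 0.02818 mol
V = nRT/P = 0.02818 × 8.314 × 842.15 / 410 = 0.4812 L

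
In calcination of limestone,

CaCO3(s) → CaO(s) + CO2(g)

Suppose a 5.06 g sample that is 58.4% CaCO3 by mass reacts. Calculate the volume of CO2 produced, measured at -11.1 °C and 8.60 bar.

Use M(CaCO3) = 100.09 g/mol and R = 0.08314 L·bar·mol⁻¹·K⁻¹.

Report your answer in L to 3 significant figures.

0.0748 L

mass of CaCO3 = 5.06 × 58.4/100 = 2.955 g
n(CaCO3) = 2.955 / 100.09 = 0.02952 mol
n(CO2) = (1/1) × 0.02952 = 0.02952 mol
V = nRT/P = 0.02952 × 0.08314 × 262.05 / 8.60 = 0.07478 L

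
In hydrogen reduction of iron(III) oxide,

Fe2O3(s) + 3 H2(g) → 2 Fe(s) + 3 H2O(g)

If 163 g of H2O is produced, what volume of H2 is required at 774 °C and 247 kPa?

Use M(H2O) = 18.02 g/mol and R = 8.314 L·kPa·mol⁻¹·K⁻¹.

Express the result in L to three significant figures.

319 L

n(H2O) = 163.0 / 18.02 = 9.046 mol
n(H2) = (3/3) × 9.046 = 9.046 mol
V = nRT/P = 9.046 × 8.314 × 1047.15 / 247 = 318.8 L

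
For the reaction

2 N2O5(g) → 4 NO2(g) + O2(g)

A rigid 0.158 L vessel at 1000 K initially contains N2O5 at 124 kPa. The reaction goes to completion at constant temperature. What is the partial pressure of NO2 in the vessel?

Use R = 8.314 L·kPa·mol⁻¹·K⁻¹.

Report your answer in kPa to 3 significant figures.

248 kPa

n(N2O5)₀ = PV/RT = (124 × 0.158) / (8.314 × 1000) = 0.002357 mol
n(NO2) = (4/2) × 0.002357 = 0.004714 mol
P(NO2) = nRT/V = 0.004714 × 8.314 × 1000 / 0.158 = 248.1 kPa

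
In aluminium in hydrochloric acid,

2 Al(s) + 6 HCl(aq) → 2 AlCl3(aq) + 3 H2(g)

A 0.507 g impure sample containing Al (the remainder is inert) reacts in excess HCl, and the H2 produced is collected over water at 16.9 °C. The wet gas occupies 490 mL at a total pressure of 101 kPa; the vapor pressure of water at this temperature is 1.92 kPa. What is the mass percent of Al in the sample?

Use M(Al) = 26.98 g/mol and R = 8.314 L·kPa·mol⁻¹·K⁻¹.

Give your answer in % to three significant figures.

P(H2) = 101 − 1.92 = 99.08 kPa
n(H2) = PV/RT = (99.08 × 0.4900) / (8.314 × 290.05) = 0.02013 mol
n(Al) = (2/3) × 0.02013 = 0.01342 mol
m(Al) = 0.01342 × 26.98 = 0.3621 g
%Al = 0.3621 / 0.507 × 100 = 71.42%

71.4 %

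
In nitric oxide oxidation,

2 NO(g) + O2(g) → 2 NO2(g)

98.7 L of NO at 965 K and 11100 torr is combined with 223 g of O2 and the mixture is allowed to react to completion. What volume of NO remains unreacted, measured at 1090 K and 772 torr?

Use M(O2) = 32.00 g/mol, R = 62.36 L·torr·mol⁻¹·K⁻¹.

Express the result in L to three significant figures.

n(NO) = PV/RT = (11100 × 98.7) / (62.36 × 965) = 18.21 mol
n(O2) = 223 / 32.00 = 6.969 mol
For 18.21 mol NO, stoichiometry requires (1/2) × 18.21 = 9.105 mol O2; 6.969 mol is available, so O2 is limiting.
n(NO) consumed = (2/1) × 6.969 = 13.94 mol; remaining = 18.21 − 13.94 = 4.270 mol
V(NO) = nRT/P = 4.270 × 62.36 × 1090 / 772 = 376.0 L

376 L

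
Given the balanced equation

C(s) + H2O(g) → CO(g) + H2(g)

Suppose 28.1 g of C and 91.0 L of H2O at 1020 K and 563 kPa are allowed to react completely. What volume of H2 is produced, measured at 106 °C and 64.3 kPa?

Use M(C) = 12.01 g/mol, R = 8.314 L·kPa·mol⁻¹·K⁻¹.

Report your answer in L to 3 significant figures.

n(C) = 28.1 / 12.01 = 2.340 mol
n(H2O) = PV/RT = (563 × 91.0) / (8.314 × 1020) = 6.041 mol
For 2.340 mol C, stoichiometry requires (1/1) × 2.340 = 2.340 mol H2O; 6.041 mol is available, so C is limiting.
n(H2) = (1/1) × 2.340 = 2.340 mol
V(H2) = nRT/P = 2.340 × 8.314 × 379.15 / 64.3 = 114.7 L

115 L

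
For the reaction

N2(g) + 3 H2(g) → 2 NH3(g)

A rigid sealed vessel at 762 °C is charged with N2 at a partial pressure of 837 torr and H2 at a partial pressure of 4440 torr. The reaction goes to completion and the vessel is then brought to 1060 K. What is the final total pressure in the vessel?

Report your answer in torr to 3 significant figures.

At constant V, partial pressures at 762 °C are proportional to moles, so apply stoichiometry directly to pressures.
P(H2) required for 837 torr of N2 = (3/1) × 837 = 2511 torr; available 4440 torr, so N2 is limiting.
P(H2) remaining = 4440 − (3/1) × 837 = 1929 torr
P(gaseous products) = (2)/1 × 837 = 1674 torr
P_total at 762 °C = 1929 + 1674 = 3603 torr
Scaling to 1060 K: P = 3603 × 1060/1035.15 = 3689 torr

3690 torr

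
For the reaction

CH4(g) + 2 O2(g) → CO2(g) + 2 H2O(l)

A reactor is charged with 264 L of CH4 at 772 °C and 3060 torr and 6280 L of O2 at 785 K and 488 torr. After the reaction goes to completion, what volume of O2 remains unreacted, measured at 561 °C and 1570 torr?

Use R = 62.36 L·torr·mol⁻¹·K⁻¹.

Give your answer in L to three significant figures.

n(CH4) = PV/RT = (3060 × 264) / (62.36 × 1045.15) = 12.39 mol
n(O2) = PV/RT = (488 × 6280) / (62.36 × 785) = 62.60 mol
For 12.39 mol CH4, stoichiometry requires (2/1) × 12.39 = 24.78 mol O2; 62.60 mol is available, so CH4 is limiting.
n(O2) consumed = (2/1) × 12.39 = 24.78 mol; remaining = 62.60 − 24.78 = 37.82 mol
V(O2) = nRT/P = 37.82 × 62.36 × 834.15 / 1570 = 1253 L

1250 L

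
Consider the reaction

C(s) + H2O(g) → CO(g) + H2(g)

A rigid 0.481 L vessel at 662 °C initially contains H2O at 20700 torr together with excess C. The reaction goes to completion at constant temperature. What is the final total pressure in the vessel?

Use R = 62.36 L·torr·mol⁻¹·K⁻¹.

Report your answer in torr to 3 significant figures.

Since T and V are fixed, P_final/P_initial = n_final/n_initial = 2/1.
P_final = (2/1) × 20700 = 41400 torr

41400 torr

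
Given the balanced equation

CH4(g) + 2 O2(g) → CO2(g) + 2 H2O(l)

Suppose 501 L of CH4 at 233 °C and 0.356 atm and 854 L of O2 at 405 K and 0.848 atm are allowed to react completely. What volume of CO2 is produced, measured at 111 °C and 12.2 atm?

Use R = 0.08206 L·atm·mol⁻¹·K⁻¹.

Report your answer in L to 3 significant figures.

n(CH4) = PV/RT = (0.356 × 501) / (0.08206 × 506.15) = 4.294 mol
n(O2) = PV/RT = (0.848 × 854) / (0.08206 × 405) = 21.79 mol
For 4.294 mol CH4, stoichiometry requires (2/1) × 4.294 = 8.588 mol O2; 21.79 mol is available, so CH4 is limiting.
n(CO2) = (1/1) × 4.294 = 4.294 mol
V(CO2) = nRT/P = 4.294 × 0.08206 × 384.15 / 12.2 = 11.10 L

11.1 L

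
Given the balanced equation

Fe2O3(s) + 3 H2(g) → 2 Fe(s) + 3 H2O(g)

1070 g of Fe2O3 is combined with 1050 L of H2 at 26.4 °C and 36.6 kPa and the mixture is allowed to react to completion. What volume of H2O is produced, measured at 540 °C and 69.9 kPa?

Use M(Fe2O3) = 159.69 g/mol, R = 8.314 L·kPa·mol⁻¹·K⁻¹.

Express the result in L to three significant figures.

1490 L

n(Fe2O3) = 1070 / 159.69 = 6.700 mol
n(H2) = PV/RT = (36.6 × 1050) / (8.314 × 299.55) = 15.43 mol
For 6.700 mol Fe2O3, stoichiometry requires (3/1) × 6.700 = 20.10 mol H2; 15.43 mol is available, so H2 is limiting.
n(H2O) = (3/3) × 15.43 = 15.43 mol
V(H2O) = nRT/P = 15.43 × 8.314 × 813.15 / 69.9 = 1492 L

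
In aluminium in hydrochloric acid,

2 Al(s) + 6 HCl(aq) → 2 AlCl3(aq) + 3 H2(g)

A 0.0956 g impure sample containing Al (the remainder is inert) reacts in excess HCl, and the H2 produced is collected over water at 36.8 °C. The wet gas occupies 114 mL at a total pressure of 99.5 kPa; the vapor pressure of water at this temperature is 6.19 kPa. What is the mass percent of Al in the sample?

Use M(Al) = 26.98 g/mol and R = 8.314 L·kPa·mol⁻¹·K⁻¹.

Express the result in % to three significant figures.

77.7 %

P(H2) = 99.5 − 6.19 = 93.31 kPa
n(H2) = PV/RT = (93.31 × 0.1140) / (8.314 × 309.95) = 0.004128 mol
n(Al) = (2/3) × 0.004128 = 0.002752 mol
m(Al) = 0.002752 × 26.98 = 0.07425 g
%Al = 0.07425 / 0.0956 × 100 = 77.67%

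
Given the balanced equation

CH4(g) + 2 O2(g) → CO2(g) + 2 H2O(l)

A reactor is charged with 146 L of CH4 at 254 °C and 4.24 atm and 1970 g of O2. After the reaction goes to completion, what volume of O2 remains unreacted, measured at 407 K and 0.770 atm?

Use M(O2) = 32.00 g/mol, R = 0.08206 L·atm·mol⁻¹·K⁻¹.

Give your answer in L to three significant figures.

n(CH4) = PV/RT = (4.24 × 146) / (0.08206 × 527.15) = 14.31 mol
n(O2) = 1970 / 32.00 = 61.56 mol
For 14.31 mol CH4, stoichiometry requires (2/1) × 14.31 = 28.62 mol O2; 61.56 mol is available, so CH4 is limiting.
n(O2) consumed = (2/1) × 14.31 = 28.62 mol; remaining = 61.56 − 28.62 = 32.94 mol
V(O2) = nRT/P = 32.94 × 0.08206 × 407 / 0.770 = 1429 L

1430 L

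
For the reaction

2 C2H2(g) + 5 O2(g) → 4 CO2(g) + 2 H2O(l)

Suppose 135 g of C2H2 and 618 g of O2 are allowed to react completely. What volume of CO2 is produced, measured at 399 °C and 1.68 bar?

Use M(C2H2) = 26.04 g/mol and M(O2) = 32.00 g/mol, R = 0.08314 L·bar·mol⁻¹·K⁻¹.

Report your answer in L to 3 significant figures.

345 L

n(C2H2) = 135 / 26.04 = 5.184 mol
n(O2) = 618 / 32.00 = 19.31 mol
For 5.184 mol C2H2, stoichiometry requires (5/2) × 5.184 = 12.96 mol O2; 19.31 mol is available, so C2H2 is limiting.
n(CO2) = (4/2) × 5.184 = 10.37 mol
V(CO2) = nRT/P = 10.37 × 0.08314 × 672.15 / 1.68 = 344.9 L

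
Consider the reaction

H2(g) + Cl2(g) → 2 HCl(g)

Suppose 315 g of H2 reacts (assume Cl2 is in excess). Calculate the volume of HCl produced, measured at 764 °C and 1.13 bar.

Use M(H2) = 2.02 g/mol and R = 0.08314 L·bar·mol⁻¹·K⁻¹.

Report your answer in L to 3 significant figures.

n(H2) = 315.0 / 2.02 = 155.9 mol
n(HCl) = (2/1) × 155.9 = 311.8 mol
V = nRT/P = 311.8 × 0.08314 × 1037.15 / 1.13 = 23790 L

23800 L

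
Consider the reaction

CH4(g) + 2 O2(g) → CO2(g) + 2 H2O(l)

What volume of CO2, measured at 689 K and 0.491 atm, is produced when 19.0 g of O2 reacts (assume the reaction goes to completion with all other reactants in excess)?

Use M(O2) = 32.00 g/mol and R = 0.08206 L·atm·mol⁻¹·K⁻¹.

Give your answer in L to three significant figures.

n(O2) = 19.00 / 32.00 = 0.5938 mol
n(CO2) = (1/2) × 0.5938 = 0.2969 mol
V = nRT/P = 0.2969 × 0.08206 × 689 / 0.491 = 34.19 L

34.2 L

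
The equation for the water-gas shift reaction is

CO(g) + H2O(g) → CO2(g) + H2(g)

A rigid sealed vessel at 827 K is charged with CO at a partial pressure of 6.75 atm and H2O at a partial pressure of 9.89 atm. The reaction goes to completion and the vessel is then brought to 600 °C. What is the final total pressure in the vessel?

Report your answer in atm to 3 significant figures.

17.6 atm

Because the vessel is rigid and T is held at 827 K, work the stoichiometry in partial pressures (P_i = n_iRT/V).
P(H2O) required for 6.75 atm of CO = (1/1) × 6.75 = 6.750 atm; available 9.89 atm, so CO is limiting.
P(H2O) remaining = 9.89 − (1/1) × 6.75 = 3.140 atm
P(gaseous products) = (1+1)/1 × 6.75 = 13.50 atm
P_total at 827 K = 3.140 + 13.50 = 16.64 atm
Scaling to 600 °C: P = 16.64 × 873.15/827 = 17.57 atm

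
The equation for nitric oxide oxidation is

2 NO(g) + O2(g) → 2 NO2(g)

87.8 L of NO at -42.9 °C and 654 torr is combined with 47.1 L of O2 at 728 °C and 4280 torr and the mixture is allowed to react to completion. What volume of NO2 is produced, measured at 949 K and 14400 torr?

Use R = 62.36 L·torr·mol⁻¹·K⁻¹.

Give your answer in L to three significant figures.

16.4 L

n(NO) = PV/RT = (654 × 87.8) / (62.36 × 230.25) = 3.999 mol
n(O2) = PV/RT = (4280 × 47.1) / (62.36 × 1001.15) = 3.229 mol
For 3.999 mol NO, stoichiometry requires (1/2) × 3.999 = 2.000 mol O2; 3.229 mol is available, so NO is limiting.
n(NO2) = (2/2) × 3.999 = 3.999 mol
V(NO2) = nRT/P = 3.999 × 62.36 × 949 / 14400 = 16.43 L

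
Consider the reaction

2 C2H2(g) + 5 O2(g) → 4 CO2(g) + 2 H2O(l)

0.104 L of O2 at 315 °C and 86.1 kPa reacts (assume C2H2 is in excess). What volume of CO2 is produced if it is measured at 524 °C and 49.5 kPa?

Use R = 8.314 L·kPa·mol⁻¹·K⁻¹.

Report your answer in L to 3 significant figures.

n(O2) = PV/RT = (86.1 × 0.104) / (8.314 × 588.15) = 0.001831 mol
n(CO2) = (4/5) × 0.001831 = 0.001465 mol
V = nRT/P = 0.001465 × 8.314 × 797.15 / 49.5 = 0.1961 L

0.196 L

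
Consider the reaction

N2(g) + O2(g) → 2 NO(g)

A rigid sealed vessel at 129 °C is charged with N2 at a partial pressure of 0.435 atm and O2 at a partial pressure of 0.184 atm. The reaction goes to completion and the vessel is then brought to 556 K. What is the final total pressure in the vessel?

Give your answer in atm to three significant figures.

With V and T fixed, P_i ∝ n_i, so the mole ratios apply directly to partial pressures at 129 °C.
P(O2) required for 0.435 atm of N2 = (1/1) × 0.435 = 0.4350 atm; available 0.184 atm, so O2 is limiting.
P(N2) remaining = 0.435 − (1/1) × 0.184 = 0.2510 atm
P(gaseous products) = (2)/1 × 0.184 = 0.3680 atm
P_total at 129 °C = 0.2510 + 0.3680 = 0.6190 atm
Scaling to 556 K: P = 0.6190 × 556/402.15 = 0.8558 atm

0.856 atm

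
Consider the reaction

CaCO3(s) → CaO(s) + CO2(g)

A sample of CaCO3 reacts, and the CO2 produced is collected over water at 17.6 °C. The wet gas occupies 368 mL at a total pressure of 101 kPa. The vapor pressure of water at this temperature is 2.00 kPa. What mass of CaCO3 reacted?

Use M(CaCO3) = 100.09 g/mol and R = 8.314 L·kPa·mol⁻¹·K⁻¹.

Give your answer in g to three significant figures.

P(CO2) = 101 − 2.00 = 99.00 kPa
n(CO2) = PV/RT = (99.00 × 0.3680) / (8.314 × 290.75) = 0.01507 mol
n(CaCO3) = (1/1) × 0.01507 = 0.01507 mol
m(CaCO3) = 0.01507 × 100.09 = 1.508 g

1.51 g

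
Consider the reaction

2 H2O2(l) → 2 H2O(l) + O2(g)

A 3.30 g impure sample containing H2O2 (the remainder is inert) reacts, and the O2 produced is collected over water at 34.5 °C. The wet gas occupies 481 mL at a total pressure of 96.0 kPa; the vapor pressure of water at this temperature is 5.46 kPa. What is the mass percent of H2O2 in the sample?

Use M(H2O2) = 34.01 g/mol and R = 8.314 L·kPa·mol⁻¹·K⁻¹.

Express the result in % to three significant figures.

P(O2) = 96.0 − 5.46 = 90.54 kPa
n(O2) = PV/RT = (90.54 × 0.4810) / (8.314 × 307.65) = 0.01703 mol
n(H2O2) = (2/1) × 0.01703 = 0.03406 mol
m(H2O2) = 0.03406 × 34.01 = 1.158 g
%H2O2 = 1.158 / 3.30 × 100 = 35.09%

35.1 %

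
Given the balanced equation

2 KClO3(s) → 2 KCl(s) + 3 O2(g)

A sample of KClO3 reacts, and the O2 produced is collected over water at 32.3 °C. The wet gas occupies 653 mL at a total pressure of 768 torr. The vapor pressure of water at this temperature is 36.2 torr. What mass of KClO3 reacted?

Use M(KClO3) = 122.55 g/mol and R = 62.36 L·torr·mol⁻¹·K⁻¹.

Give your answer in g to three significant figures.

2.05 g

P(O2) = 768 − 36.2 = 731.8 torr
n(O2) = PV/RT = (731.8 × 0.6530) / (62.36 × 305.45) = 0.02509 mol
n(KClO3) = (2/3) × 0.02509 = 0.01673 mol
m(KClO3) = 0.01673 × 122.55 = 2.050 g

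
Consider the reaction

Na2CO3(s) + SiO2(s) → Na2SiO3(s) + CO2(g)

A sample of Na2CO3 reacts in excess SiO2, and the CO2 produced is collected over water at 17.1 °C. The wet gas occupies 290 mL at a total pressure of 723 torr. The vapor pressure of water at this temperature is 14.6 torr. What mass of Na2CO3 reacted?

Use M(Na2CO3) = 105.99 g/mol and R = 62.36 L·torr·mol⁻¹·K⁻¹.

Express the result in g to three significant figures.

P(CO2) = 723 − 14.6 = 708.4 torr
n(CO2) = PV/RT = (708.4 × 0.2900) / (62.36 × 290.25) = 0.01135 mol
n(Na2CO3) = (1/1) × 0.01135 = 0.01135 mol
m(Na2CO3) = 0.01135 × 105.99 = 1.203 g

1.20 g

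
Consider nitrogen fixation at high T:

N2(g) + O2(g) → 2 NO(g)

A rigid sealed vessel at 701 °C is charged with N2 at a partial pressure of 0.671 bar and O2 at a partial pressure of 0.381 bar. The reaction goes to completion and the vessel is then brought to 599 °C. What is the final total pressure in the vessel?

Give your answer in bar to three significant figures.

At constant V, partial pressures at 701 °C are proportional to moles, so apply stoichiometry directly to pressures.
P(O2) required for 0.671 bar of N2 = (1/1) × 0.671 = 0.6710 bar; available 0.381 bar, so O2 is limiting.
P(N2) remaining = 0.671 − (1/1) × 0.381 = 0.2900 bar
P(gaseous products) = (2)/1 × 0.381 = 0.7620 bar
P_total at 701 °C = 0.2900 + 0.7620 = 1.052 bar
Scaling to 599 °C: P = 1.052 × 872.15/974.15 = 0.9418 bar

0.942 bar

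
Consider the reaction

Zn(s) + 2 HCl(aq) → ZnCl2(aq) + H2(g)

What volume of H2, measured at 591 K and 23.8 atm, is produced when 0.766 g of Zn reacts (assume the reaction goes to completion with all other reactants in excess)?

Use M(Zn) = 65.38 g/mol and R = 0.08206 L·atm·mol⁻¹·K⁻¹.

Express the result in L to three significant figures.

0.0239 L

n(Zn) = 0.7660 / 65.38 = 0.01172 mol
n(H2) = (1/1) × 0.01172 = 0.01172 mol
V = nRT/P = 0.01172 × 0.08206 × 591 / 23.8 = 0.02388 L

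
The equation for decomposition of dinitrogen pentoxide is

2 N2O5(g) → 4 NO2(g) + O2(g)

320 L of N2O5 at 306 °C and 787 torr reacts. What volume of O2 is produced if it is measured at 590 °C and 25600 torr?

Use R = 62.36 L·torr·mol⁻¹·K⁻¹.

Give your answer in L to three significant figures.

7.33 L

n(N2O5) = PV/RT = (787 × 320) / (62.36 × 579.15) = 6.973 mol
n(O2) = (1/2) × 6.973 = 3.486 mol
V = nRT/P = 3.486 × 62.36 × 863.15 / 25600 = 7.330 L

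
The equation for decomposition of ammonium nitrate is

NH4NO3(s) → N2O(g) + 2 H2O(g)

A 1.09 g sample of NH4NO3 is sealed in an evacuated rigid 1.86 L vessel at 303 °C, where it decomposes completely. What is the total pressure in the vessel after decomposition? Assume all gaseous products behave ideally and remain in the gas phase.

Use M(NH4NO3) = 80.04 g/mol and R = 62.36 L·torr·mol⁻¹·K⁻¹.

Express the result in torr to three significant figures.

789 torr

n(NH4NO3) = 1.09 / 80.04 = 0.01362 mol
n(gas produced) = (3/1) × 0.01362 = 0.04086 mol
P = nRT/V = 0.04086 × 62.36 × 576.15 / 1.86 = 789.3 torr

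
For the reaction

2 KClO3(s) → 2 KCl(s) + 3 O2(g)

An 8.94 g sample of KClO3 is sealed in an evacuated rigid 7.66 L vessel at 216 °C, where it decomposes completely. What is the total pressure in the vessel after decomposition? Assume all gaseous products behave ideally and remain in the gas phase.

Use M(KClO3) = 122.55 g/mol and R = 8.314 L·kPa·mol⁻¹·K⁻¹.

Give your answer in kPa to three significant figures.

58.1 kPa

n(KClO3) = 8.94 / 122.55 = 0.07295 mol
n(gas produced) = (3/2) × 0.07295 = 0.1094 mol
P = nRT/V = 0.1094 × 8.314 × 489.15 / 7.66 = 58.08 kPa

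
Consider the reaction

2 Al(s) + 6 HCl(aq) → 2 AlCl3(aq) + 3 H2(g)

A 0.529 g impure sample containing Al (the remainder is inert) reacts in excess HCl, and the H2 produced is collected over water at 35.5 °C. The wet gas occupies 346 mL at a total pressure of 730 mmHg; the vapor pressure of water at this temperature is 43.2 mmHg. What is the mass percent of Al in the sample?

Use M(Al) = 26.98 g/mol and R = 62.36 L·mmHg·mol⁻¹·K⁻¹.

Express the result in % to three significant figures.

P(H2) = 730 − 43.2 = 686.8 mmHg
n(H2) = PV/RT = (686.8 × 0.3460) / (62.36 × 308.65) = 0.01235 mol
n(Al) = (2/3) × 0.01235 = 0.008233 mol
m(Al) = 0.008233 × 26.98 = 0.2221 g
%Al = 0.2221 / 0.529 × 100 = 41.98%

42.0 %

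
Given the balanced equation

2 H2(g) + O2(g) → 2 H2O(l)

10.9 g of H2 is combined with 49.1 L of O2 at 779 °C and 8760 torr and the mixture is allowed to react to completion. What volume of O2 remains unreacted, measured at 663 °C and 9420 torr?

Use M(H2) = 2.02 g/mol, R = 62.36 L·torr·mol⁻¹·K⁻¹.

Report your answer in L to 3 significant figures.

n(H2) = 10.9 / 2.02 = 5.396 mol
n(O2) = PV/RT = (8760 × 49.1) / (62.36 × 1052.15) = 6.555 mol
For 5.396 mol H2, stoichiometry requires (1/2) × 5.396 = 2.698 mol O2; 6.555 mol is available, so H2 is limiting.
n(O2) consumed = (1/2) × 5.396 = 2.698 mol; remaining = 6.555 − 2.698 = 3.857 mol
V(O2) = nRT/P = 3.857 × 62.36 × 936.15 / 9420 = 23.90 L

23.9 L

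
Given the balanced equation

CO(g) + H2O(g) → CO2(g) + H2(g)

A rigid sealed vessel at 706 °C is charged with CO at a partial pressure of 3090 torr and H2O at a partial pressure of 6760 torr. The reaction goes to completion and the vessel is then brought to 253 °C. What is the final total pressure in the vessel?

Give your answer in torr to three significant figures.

5290 torr

At constant V, partial pressures at 706 °C are proportional to moles, so apply stoichiometry directly to pressures.
P(H2O) required for 3090 torr of CO = (1/1) × 3090 = 3090 torr; available 6760 torr, so CO is limiting.
P(H2O) remaining = 6760 − (1/1) × 3090 = 3670 torr
P(gaseous products) = (1+1)/1 × 3090 = 6180 torr
P_total at 706 °C = 3670 + 6180 = 9850 torr
Scaling to 253 °C: P = 9850 × 526.15/979.15 = 5293 torr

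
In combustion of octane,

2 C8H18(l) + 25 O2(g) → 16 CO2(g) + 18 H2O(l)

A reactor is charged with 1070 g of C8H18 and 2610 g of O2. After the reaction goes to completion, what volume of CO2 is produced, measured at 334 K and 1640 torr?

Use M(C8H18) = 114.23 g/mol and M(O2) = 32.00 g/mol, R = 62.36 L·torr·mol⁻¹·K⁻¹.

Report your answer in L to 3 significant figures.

n(C8H18) = 1070 / 114.23 = 9.367 mol
n(O2) = 2610 / 32.00 = 81.56 mol
For 9.367 mol C8H18, stoichiometry requires (25/2) × 9.367 = 117.1 mol O2; 81.56 mol is available, so O2 is limiting.
n(CO2) = (16/25) × 81.56 = 52.20 mol
V(CO2) = nRT/P = 52.20 × 62.36 × 334 / 1640 = 662.9 L

663 L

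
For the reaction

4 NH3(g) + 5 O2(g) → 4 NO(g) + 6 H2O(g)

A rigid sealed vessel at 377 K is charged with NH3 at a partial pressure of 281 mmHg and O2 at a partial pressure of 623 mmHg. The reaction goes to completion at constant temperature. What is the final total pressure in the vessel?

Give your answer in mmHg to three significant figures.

974 mmHg

Because the vessel is rigid and T is held at 377 K, work the stoichiometry in partial pressures (P_i = n_iRT/V).
P(O2) required for 281 mmHg of NH3 = (5/4) × 281 = 351.2 mmHg; available 623 mmHg, so NH3 is limiting.
P(O2) remaining = 623 − (5/4) × 281 = 271.8 mmHg
P(gaseous products) = (4+6)/4 × 281 = 702.5 mmHg
P_total at 377 K = 271.8 + 702.5 = 974.3 mmHg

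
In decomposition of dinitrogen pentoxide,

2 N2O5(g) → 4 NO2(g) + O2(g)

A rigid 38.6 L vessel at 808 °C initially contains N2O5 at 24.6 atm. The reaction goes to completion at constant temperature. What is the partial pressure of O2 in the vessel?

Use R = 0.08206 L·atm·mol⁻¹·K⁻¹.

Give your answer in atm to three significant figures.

12.3 atm

n(N2O5)₀ = PV/RT = (24.6 × 38.6) / (0.08206 × 1081.15) = 10.70 mol
n(O2) = (1/2) × 10.70 = 5.350 mol
P(O2) = nRT/V = 5.350 × 0.08206 × 1081.15 / 38.6 = 12.30 atm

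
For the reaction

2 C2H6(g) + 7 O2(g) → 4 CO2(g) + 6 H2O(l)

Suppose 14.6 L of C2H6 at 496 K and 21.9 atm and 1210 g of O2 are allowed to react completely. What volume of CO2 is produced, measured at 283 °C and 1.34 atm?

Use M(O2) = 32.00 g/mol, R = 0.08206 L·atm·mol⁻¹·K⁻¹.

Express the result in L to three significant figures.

535 L

n(C2H6) = PV/RT = (21.9 × 14.6) / (0.08206 × 496) = 7.856 mol
n(O2) = 1210 / 32.00 = 37.81 mol
For 7.856 mol C2H6, stoichiometry requires (7/2) × 7.856 = 27.50 mol O2; 37.81 mol is available, so C2H6 is limiting.
n(CO2) = (4/2) × 7.856 = 15.71 mol
V(CO2) = nRT/P = 15.71 × 0.08206 × 556.15 / 1.34 = 535.1 L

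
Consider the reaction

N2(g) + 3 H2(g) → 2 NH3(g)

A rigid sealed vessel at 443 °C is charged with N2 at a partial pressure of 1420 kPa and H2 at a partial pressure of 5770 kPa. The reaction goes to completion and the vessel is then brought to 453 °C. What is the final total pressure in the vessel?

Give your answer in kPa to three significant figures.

4410 kPa

With V and T fixed, P_i ∝ n_i, so the mole ratios apply directly to partial pressures at 443 °C.
P(H2) required for 1420 kPa of N2 = (3/1) × 1420 = 4260 kPa; available 5770 kPa, so N2 is limiting.
P(H2) remaining = 5770 − (3/1) × 1420 = 1510 kPa
P(gaseous products) = (2)/1 × 1420 = 2840 kPa
P_total at 443 °C = 1510 + 2840 = 4350 kPa
Scaling to 453 °C: P = 4350 × 726.15/716.15 = 4411 kPa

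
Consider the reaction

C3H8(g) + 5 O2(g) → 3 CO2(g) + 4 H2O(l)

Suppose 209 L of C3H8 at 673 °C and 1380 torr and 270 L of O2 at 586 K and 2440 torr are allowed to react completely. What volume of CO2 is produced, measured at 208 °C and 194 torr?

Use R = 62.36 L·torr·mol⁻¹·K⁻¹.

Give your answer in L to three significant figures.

n(C3H8) = PV/RT = (1380 × 209) / (62.36 × 946.15) = 4.888 mol
n(O2) = PV/RT = (2440 × 270) / (62.36 × 586) = 18.03 mol
For 4.888 mol C3H8, stoichiometry requires (5/1) × 4.888 = 24.44 mol O2; 18.03 mol is available, so O2 is limiting.
n(CO2) = (3/5) × 18.03 = 10.82 mol
V(CO2) = nRT/P = 10.82 × 62.36 × 481.15 / 194 = 1673 L

1670 L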